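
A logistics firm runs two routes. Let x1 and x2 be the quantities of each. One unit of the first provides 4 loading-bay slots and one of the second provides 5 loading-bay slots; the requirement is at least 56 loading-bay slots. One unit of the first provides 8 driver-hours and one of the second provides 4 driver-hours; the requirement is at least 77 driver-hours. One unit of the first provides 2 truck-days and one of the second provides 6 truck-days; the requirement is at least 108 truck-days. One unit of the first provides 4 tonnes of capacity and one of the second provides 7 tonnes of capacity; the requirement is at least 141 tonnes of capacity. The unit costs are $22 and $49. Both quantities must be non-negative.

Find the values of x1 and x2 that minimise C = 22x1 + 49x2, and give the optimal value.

Extreme points and C = 22x1 + 49x2:
  (0, 141/7) → C = 987
  (54, 0) → C = 1188
  (9, 15) → C = 933
The feasible region is unbounded (it extends along (0, 1), (1, 0)), but C strictly increases along every unbounded feasible direction, so there is no improving ray and the minimum is attained at a vertex.

x1 = 9, x2 = 15, minimum C = 933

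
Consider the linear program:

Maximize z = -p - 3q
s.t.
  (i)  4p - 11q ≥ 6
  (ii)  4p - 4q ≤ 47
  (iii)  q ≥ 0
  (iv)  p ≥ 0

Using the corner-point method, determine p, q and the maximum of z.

p = 3/2, q = 0, maximum z = -3/2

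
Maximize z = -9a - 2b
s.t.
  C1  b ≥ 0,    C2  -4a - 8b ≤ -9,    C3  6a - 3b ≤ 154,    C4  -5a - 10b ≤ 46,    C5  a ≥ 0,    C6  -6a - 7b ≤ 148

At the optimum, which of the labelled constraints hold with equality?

Feasible corners and z = -9a - 2b:
  (9/4, 0) → z = -81/4
  (77/3, 0) → z = -231
  (0, 9/8) → z = -9/4
The feasible region is unbounded (it extends along (0, 1), (1, 2)), but z strictly decreases along every unbounded feasible direction, so there is no improving ray and the maximum is attained at a vertex.

The maximum is at (0, 9/8). Substituting into each constraint, equality holds for C2 and C5; the remaining constraints have slack.

C2 and C5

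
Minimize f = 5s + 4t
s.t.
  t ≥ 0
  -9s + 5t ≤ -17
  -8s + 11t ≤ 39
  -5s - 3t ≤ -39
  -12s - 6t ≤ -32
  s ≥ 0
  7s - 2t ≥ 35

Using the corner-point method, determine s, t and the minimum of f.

s = 39/5, t = 0, minimum f = 39

Extreme points and f = 5s + 4t:
  (39/5, 0) → f = 39
  (463/61, 553/61) → f = 4527/61
  (183/31, 98/31) → f = 1307/31
The feasible region is unbounded (it extends along (1, 0), (11, 8)), but f strictly increases along every unbounded feasible direction, so there is no improving ray and the minimum is attained at a vertex.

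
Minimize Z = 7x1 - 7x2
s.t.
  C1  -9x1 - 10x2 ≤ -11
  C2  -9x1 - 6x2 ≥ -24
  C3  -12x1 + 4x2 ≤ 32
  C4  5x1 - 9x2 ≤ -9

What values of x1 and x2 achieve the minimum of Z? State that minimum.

x1 = -8/9, x2 = 16/3, minimum Z = -392/9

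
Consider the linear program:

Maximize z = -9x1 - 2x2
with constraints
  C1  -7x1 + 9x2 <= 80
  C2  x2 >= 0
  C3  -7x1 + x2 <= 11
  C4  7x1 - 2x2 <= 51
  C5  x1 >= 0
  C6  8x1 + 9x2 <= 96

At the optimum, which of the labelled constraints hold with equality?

Corner points and z = -9x1 - 2x2:
  (0, 80/9) → z = -160/9
  (16/15, 1312/135) → z = -784/27
  (51/7, 0) → z = -459/7
  (0, 0) → z = 0
  (651/79, 264/79) → z = -6387/79

The maximum is at (0, 0). Substituting into each constraint, equality holds for C2 and C5; the remaining constraints have slack.

C2 and C5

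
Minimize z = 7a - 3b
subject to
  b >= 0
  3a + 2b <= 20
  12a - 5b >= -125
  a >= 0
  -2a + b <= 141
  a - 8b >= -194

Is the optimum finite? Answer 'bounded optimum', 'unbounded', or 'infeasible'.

bounded optimum

Extreme points and z = 7a - 3b:
  (20/3, 0) → z = 140/3
  (0, 0) → z = 0
  (0, 10) → z = -30
The feasible region has finitely many vertices and no improving ray; the minimum is -30 at (0, 10).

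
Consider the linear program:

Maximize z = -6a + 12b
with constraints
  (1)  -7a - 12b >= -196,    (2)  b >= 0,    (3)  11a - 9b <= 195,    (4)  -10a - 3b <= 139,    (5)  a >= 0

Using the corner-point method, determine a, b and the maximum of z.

a = 0, b = 49/3, maximum z = 196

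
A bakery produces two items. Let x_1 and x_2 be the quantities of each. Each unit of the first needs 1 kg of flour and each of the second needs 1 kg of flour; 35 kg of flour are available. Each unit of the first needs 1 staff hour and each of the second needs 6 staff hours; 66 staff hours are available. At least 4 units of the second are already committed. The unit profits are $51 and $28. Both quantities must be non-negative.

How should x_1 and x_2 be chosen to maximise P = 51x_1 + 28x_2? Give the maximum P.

x_1 = 31, x_2 = 4, maximum P = 1693

Corner points and P = 51x_1 + 28x_2:
  (0, 11) → P = 308
  (0, 4) → P = 112
  (144/5, 31/5) → P = 8212/5
  (31, 4) → P = 1693

The optimum lies where x_1 + x_2 = 35 and x_2 = 4.
Solving simultaneously gives x_1 = 31, x_2 = 4.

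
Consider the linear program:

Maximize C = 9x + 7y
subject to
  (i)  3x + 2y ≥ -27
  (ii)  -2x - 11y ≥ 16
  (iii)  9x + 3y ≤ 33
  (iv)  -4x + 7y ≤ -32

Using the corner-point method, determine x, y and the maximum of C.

Corner points and C = 9x + 7y:
  (49/3, -38) → C = -119
  (-125/29, -204/29) → C = -2553/29
  (137/31, -70/31) → C = 743/31
  (120/29, -64/29) → C = 632/29

The optimum lies where -2x - 11y = 16 and 9x + 3y = 33.
Solving simultaneously gives x = 137/31, y = -70/31.

x = 137/31, y = -70/31, maximum C = 743/31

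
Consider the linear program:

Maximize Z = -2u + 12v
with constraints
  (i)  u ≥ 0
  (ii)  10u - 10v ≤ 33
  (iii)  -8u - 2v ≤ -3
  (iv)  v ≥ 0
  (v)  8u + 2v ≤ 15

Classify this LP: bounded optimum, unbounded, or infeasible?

bounded optimum

Corner points and Z = -2u + 12v:
  (0, 3/2) → Z = 18
  (0, 15/2) → Z = 90
  (3/8, 0) → Z = -3/4
  (15/8, 0) → Z = -15/4
The feasible region has finitely many vertices and no improving ray; the maximum is 90 at (0, 15/2).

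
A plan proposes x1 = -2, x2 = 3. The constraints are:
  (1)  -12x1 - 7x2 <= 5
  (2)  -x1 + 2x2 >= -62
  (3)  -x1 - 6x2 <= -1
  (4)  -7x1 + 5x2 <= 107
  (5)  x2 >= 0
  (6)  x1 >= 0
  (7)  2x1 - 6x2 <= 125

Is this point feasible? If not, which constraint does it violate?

not feasible — violates (6)

Constraint (6): x1 = -2, which is not ≥ 0. All other constraints are satisfied.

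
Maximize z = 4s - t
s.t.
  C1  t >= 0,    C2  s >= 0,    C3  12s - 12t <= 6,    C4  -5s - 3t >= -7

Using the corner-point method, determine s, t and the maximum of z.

Vertices and z = 4s - t:
  (0, 0) → z = 0
  (1/2, 0) → z = 2
  (0, 7/3) → z = -7/3
  (17/16, 9/16) → z = 59/16

s = 17/16, t = 9/16, maximum z = 59/16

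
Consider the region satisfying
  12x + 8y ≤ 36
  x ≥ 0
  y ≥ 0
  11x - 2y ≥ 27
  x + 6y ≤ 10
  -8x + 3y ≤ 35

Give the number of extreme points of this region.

3

Pairwise boundary intersections that survive every other constraint:
  (3, 0)
  (18/7, 9/14)
  (27/11, 0)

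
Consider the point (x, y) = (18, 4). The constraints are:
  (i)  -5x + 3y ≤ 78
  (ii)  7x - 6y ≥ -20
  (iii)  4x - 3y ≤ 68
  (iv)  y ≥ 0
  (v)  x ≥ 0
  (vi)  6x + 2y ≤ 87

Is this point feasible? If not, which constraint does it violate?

Constraint (vi): 6x + 2y = 116, which is not ≤ 87. All other constraints are satisfied.

not feasible — violates (vi)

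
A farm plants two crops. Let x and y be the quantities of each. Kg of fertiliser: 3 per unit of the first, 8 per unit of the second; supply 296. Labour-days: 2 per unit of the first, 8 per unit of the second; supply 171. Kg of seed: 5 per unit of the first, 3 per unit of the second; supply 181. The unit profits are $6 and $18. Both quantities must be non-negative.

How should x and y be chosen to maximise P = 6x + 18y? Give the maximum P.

At the optimal vertex, 2x + 8y = 171 and 5x + 3y = 181.
Solving simultaneously gives x = 55/2, y = 29/2.

x = 55/2, y = 29/2, maximum P = 426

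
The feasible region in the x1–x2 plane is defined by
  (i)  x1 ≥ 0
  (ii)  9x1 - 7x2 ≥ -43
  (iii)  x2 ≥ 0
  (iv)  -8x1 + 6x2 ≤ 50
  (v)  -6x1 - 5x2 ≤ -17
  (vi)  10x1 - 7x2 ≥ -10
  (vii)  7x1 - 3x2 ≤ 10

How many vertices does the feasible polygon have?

Intersecting each pair of boundary lines and keeping only the points that satisfy every inequality leaves:
  (3/4, 5/2)
  (101/53, 59/53)
  (100/19, 170/19)

3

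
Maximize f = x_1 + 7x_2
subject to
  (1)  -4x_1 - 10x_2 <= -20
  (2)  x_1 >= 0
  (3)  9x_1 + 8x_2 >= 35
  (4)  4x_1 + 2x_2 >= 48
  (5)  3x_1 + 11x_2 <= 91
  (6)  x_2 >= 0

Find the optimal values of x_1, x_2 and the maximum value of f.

x_1 = 173/19, x_2 = 110/19, maximum f = 943/19

Extreme points and f = x_1 + 7x_2:
  (173/19, 110/19) → f = 943/19
  (12, 0) → f = 12
  (91/3, 0) → f = 91/3

The optimum lies where 4x_1 + 2x_2 = 48 and 3x_1 + 11x_2 = 91.
Solving simultaneously gives x_1 = 173/19, x_2 = 110/19.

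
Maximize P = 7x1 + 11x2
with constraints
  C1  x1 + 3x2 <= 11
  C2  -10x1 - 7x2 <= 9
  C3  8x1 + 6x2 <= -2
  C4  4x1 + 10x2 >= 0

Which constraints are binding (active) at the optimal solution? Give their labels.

Extreme points and P = 7x1 + 11x2:
  (-104/23, 119/23) → P = 581/23
  (-4, 5) → P = 27
  (-5/4, 1/2) → P = -13/4
  (-5/14, 1/7) → P = -13/14

The maximum is at (-4, 5). Substituting into each constraint, equality holds for C1 and C3; the remaining constraints have slack.

C1 and C3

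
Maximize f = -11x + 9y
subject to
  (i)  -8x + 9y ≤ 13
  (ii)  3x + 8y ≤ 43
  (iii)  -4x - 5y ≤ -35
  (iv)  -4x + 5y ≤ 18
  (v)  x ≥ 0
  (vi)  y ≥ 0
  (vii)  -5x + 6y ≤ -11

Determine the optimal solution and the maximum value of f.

The binding constraints are -4x - 5y = -35 and -5x + 6y = -11.
Solving simultaneously gives x = 265/49, y = 131/49.

x = 265/49, y = 131/49, maximum f = -248/7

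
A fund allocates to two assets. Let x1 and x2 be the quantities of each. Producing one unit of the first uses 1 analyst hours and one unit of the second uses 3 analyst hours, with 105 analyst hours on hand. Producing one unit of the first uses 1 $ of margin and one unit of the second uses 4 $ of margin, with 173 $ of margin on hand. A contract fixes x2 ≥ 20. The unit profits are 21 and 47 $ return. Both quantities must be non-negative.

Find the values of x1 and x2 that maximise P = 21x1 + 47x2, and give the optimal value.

Corner points and P = 21x1 + 47x2:
  (0, 35) → P = 1645
  (0, 20) → P = 940
  (45, 20) → P = 1885

At the optimal vertex, x1 + 3x2 = 105 and x2 = 20.
Solving simultaneously gives x1 = 45, x2 = 20.

x1 = 45, x2 = 20, maximum P = 1885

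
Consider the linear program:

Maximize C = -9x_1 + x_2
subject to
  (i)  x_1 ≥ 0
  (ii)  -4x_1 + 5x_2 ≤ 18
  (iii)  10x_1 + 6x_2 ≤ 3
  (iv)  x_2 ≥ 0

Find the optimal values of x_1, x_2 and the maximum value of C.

x_1 = 0, x_2 = 1/2, maximum C = 1/2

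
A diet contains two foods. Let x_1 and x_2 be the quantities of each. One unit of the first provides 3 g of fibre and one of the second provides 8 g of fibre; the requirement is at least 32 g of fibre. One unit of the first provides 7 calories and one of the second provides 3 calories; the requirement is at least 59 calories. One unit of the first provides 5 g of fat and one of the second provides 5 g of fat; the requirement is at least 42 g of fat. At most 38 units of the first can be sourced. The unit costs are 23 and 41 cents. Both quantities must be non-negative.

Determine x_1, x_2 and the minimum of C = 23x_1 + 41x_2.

The feasible region is unbounded (it extends along (0, 1)), but C strictly increases along every unbounded feasible direction, so there is no improving ray and the minimum is attained at a vertex.

At the optimal vertex, 3x_1 + 8x_2 = 32 and 7x_1 + 3x_2 = 59.
Solving simultaneously gives x_1 = 8, x_2 = 1.

x_1 = 8, x_2 = 1, minimum C = 225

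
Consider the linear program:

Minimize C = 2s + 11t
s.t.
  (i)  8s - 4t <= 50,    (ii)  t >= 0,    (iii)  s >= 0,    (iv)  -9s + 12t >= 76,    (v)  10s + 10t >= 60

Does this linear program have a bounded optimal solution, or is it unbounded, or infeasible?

bounded optimum

Vertices and C = 2s + 11t:
  (226/15, 529/30) → C = 2241/10
  (0, 19/3) → C = 209/3
The feasible region has finitely many vertices and no improving ray; the minimum is 209/3 at (0, 19/3).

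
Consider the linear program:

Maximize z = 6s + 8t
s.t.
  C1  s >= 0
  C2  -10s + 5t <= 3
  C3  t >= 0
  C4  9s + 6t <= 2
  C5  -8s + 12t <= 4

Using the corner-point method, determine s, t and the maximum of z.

s = 0, t = 1/3, maximum z = 8/3

Corner points and z = 6s + 8t:
  (0, 0) → z = 0
  (0, 1/3) → z = 8/3
  (2/9, 0) → z = 4/3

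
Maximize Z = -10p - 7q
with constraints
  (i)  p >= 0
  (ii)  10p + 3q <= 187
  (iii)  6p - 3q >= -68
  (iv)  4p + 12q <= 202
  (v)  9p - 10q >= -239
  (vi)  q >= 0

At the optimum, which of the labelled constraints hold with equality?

Extreme points and Z = -10p - 7q:
  (0, 101/6) → Z = -707/6
  (0, 0) → Z = 0
  (91/6, 106/9) → Z = -2107/9
  (187/10, 0) → Z = -187

The maximum is at (0, 0). Substituting into each constraint, equality holds for (i) and (vi); the remaining constraints have slack.

(i) and (vi)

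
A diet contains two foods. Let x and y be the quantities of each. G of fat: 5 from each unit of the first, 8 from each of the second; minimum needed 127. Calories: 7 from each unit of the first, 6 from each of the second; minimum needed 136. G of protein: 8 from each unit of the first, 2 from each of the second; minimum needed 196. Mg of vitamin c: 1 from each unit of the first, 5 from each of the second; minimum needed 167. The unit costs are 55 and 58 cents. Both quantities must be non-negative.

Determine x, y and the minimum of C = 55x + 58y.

x = 17, y = 30, minimum C = 2675

The feasible region is unbounded (it extends along (0, 1), (1, 0)), but C strictly increases along every unbounded feasible direction, so there is no improving ray and the minimum is attained at a vertex.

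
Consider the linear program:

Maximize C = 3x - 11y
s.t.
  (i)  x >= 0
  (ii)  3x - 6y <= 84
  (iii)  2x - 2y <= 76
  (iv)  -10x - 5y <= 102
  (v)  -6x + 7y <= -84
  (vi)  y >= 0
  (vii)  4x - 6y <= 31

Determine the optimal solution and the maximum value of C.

x = 287/8, y = 75/4, maximum C = -789/8

Extreme points and C = 3x - 11y:
  (182, 144) → C = -1038
  (197/2, 121/2) → C = -370
  (287/8, 75/4) → C = -789/8

The binding constraints are -6x + 7y = -84 and 4x - 6y = 31.
Solving simultaneously gives x = 287/8, y = 75/4.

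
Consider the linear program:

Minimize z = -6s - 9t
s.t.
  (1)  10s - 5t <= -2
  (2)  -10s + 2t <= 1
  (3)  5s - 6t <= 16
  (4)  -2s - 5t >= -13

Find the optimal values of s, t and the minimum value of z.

Corner points and z = -6s - 9t:
  (-1/30, 1/3) → z = -14/5
  (11/12, 67/30) → z = -128/5
  (7/18, 22/9) → z = -73/3

The binding constraints are 10s - 5t = -2 and -2s - 5t = -13.
Solving simultaneously gives s = 11/12, t = 67/30.

s = 11/12, t = 67/30, minimum z = -128/5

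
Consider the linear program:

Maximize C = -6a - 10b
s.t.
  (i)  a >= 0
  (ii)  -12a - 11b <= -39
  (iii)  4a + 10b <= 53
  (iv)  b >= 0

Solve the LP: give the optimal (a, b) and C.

a = 13/4, b = 0, maximum C = -39/2

Extreme points and C = -6a - 10b:
  (0, 39/11) → C = -390/11
  (0, 53/10) → C = -53
  (13/4, 0) → C = -39/2
  (53/4, 0) → C = -159/2

The binding constraints are -12a - 11b = -39 and b = 0.
Solving simultaneously gives a = 13/4, b = 0.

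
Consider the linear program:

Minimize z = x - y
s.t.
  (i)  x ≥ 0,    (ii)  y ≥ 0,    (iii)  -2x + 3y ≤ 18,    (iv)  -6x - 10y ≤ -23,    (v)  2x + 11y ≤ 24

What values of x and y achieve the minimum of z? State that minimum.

Extreme points and z = x - y:
  (23/6, 0) → z = 23/6
  (12, 0) → z = 12
  (13/46, 49/23) → z = -85/46

x = 13/46, y = 49/23, minimum z = -85/46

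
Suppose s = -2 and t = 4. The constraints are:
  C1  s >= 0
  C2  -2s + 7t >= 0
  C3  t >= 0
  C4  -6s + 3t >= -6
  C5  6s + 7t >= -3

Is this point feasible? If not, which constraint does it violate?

not feasible — violates C1

Constraint C1: s = -2, which is not ≥ 0. All other constraints are satisfied.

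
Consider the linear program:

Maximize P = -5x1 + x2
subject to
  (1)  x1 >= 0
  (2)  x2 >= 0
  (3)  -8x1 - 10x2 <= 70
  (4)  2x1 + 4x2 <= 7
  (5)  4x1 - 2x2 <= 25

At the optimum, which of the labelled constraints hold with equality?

(1) and (4)

Feasible corners and P = -5x1 + x2:
  (0, 0) → P = 0
  (0, 7/4) → P = 7/4
  (7/2, 0) → P = -35/2

The maximum is at (0, 7/4). Substituting into each constraint, equality holds for (1) and (4); the remaining constraints have slack.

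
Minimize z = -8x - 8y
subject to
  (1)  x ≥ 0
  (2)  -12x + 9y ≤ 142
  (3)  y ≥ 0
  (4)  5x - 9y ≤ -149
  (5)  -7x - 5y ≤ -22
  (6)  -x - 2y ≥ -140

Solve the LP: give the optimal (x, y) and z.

The binding constraints are 5x - 9y = -149 and -x - 2y = -140.
Solving simultaneously gives x = 962/19, y = 849/19.

x = 962/19, y = 849/19, minimum z = -14488/19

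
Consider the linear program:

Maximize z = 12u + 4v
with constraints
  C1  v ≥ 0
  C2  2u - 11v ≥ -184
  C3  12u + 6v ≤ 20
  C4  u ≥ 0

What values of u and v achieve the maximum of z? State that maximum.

Corner points and z = 12u + 4v:
  (5/3, 0) → z = 20
  (0, 0) → z = 0
  (0, 10/3) → z = 40/3

At the optimal vertex, v = 0 and 12u + 6v = 20.
Solving simultaneously gives u = 5/3, v = 0.

u = 5/3, v = 0, maximum z = 20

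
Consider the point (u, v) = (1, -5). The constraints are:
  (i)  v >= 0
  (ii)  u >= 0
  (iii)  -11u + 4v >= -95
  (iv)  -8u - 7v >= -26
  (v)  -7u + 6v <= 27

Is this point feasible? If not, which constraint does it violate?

not feasible — violates (i)

Constraint (i): v = -5, which is not ≥ 0. All other constraints are satisfied.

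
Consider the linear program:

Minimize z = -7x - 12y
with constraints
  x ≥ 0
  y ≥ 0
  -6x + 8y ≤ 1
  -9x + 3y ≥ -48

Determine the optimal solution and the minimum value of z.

Vertices and z = -7x - 12y:
  (0, 0) → z = 0
  (0, 1/8) → z = -3/2
  (16/3, 0) → z = -112/3
  (43/6, 11/2) → z = -697/6

x = 43/6, y = 11/2, minimum z = -697/6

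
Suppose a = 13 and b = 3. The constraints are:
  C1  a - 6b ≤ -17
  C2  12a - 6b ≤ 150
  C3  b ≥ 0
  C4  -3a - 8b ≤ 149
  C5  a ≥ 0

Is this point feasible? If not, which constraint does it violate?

Constraint C1: a - 6b = -5, which is not ≤ -17. All other constraints are satisfied.

not feasible — violates C1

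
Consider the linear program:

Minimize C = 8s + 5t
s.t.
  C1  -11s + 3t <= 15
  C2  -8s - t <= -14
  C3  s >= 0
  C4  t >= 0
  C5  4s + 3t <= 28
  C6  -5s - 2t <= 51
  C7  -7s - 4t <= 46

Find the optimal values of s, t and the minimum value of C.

The optimum lies where -8s - t = -14 and t = 0.
Solving simultaneously gives s = 7/4, t = 0.

s = 7/4, t = 0, minimum C = 14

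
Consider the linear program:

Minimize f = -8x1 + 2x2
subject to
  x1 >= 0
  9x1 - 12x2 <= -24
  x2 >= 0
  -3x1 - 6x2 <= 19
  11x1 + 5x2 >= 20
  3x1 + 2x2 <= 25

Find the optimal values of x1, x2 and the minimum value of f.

x1 = 14/3, x2 = 11/2, minimum f = -79/3

Extreme points and f = -8x1 + 2x2:
  (0, 4) → f = 8
  (0, 25/2) → f = 25
  (40/59, 148/59) → f = -24/59
  (14/3, 11/2) → f = -79/3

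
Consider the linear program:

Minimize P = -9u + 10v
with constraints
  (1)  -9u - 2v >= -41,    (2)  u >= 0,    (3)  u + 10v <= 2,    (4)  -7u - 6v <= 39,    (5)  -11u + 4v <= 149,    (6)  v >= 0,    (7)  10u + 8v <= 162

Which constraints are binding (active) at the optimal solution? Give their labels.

Vertices and P = -9u + 10v:
  (0, 1/5) → P = 2
  (0, 0) → P = 0
  (2, 0) → P = -18

The minimum is at (2, 0). Substituting into each constraint, equality holds for (3) and (6); the remaining constraints have slack.

(3) and (6)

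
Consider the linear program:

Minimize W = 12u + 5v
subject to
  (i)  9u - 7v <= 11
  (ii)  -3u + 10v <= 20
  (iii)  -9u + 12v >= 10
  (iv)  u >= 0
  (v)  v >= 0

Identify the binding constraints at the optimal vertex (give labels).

(iii) and (iv)

Feasible corners and W = 12u + 5v:
  (70/27, 25/9) → W = 45
  (0, 2) → W = 10
  (0, 5/6) → W = 25/6

The minimum is at (0, 5/6). Substituting into each constraint, equality holds for (iii) and (iv); the remaining constraints have slack.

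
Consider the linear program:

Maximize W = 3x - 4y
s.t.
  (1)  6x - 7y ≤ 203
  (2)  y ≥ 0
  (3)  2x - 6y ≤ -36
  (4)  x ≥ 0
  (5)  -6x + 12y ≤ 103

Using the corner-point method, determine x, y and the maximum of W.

x = 735/11, y = 311/11, maximum W = 961/11

Feasible corners and W = 3x - 4y:
  (735/11, 311/11) → W = 961/11
  (3157/30, 306/5) → W = 709/10
  (0, 6) → W = -24
  (0, 103/12) → W = -103/3

The binding constraints are 6x - 7y = 203 and 2x - 6y = -36.
Solving simultaneously gives x = 735/11, y = 311/11.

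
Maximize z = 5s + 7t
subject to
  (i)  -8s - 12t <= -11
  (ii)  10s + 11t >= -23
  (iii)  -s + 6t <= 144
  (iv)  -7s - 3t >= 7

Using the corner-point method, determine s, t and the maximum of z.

The binding constraints are -s + 6t = 144 and -7s - 3t = 7.
Solving simultaneously gives s = -158/15, t = 1001/45.

s = -158/15, t = 1001/45, maximum z = 4637/45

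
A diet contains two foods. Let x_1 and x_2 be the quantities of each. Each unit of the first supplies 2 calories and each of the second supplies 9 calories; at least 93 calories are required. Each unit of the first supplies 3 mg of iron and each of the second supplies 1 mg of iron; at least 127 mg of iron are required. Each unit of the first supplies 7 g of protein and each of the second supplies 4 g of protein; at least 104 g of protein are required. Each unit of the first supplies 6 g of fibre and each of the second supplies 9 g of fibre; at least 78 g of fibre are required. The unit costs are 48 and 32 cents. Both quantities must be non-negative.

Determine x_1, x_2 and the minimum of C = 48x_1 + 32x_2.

Vertices and C = 48x_1 + 32x_2:
  (0, 127) → C = 4064
  (93/2, 0) → C = 2232
  (42, 1) → C = 2048
The feasible region is unbounded (it extends along (0, 1), (1, 0)), but C strictly increases along every unbounded feasible direction, so there is no improving ray and the minimum is attained at a vertex.

x_1 = 42, x_2 = 1, minimum C = 2048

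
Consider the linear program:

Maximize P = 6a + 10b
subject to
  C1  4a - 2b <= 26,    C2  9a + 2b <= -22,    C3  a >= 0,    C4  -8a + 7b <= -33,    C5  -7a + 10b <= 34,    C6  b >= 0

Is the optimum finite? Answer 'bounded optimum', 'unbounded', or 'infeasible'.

The boundaries 4a - 2b = 26 and 9a + 2b = -22 meet at (4/13, -161/13), but that point violates b ≥ 0. Every candidate vertex is excluded by some other constraint, so the feasible region is empty.

infeasible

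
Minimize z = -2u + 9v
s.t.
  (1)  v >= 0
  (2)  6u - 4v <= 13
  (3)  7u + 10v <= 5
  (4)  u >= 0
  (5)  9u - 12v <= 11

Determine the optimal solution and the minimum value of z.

Corner points and z = -2u + 9v:
  (5/7, 0) → z = -10/7
  (0, 0) → z = 0
  (0, 1/2) → z = 9/2

The optimum lies where v = 0 and 7u + 10v = 5.
Solving simultaneously gives u = 5/7, v = 0.

u = 5/7, v = 0, minimum z = -10/7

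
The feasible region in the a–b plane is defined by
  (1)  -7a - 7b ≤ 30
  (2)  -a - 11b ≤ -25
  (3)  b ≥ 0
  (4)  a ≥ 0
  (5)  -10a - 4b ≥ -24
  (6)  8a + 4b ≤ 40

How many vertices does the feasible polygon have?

The feasible vertices (each the meet of two boundaries and inside every other half-plane) are:
  (0, 25/11)
  (82/53, 113/53)
  (0, 6)

3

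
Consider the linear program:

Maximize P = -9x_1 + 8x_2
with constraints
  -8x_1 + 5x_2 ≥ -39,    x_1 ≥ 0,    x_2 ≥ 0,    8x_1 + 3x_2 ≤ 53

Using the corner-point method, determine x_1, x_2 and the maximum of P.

Extreme points and P = -9x_1 + 8x_2:
  (39/8, 0) → P = -351/8
  (191/32, 7/4) → P = -1271/32
  (0, 0) → P = 0
  (0, 53/3) → P = 424/3

At the optimal vertex, x_1 = 0 and 8x_1 + 3x_2 = 53.
Solving simultaneously gives x_1 = 0, x_2 = 53/3.

x_1 = 0, x_2 = 53/3, maximum P = 424/3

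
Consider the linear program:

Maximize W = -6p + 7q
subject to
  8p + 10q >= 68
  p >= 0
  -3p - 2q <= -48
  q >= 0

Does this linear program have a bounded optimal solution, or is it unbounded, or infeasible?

unbounded

From the feasible point (0, 24), moving in the direction (0, 1) keeps every constraint satisfied while W increases without bound.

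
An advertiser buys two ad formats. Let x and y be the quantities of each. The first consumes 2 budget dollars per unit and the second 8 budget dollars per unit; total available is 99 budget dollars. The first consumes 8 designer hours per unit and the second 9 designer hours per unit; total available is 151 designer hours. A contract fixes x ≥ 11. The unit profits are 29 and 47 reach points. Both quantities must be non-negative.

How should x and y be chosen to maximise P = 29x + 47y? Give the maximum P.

Extreme points and P = 29x + 47y:
  (151/8, 0) → P = 4379/8
  (11, 0) → P = 319
  (11, 7) → P = 648

The binding constraints are 8x + 9y = 151 and x = 11.
Solving simultaneously gives x = 11, y = 7.

x = 11, y = 7, maximum P = 648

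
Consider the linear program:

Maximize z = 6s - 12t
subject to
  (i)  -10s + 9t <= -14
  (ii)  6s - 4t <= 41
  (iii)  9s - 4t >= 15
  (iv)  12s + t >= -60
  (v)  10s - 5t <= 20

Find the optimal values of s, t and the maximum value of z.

At the optimal vertex, 9s - 4t = 15 and 10s - 5t = 20.
Solving simultaneously gives s = -1, t = -6.

s = -1, t = -6, maximum z = 66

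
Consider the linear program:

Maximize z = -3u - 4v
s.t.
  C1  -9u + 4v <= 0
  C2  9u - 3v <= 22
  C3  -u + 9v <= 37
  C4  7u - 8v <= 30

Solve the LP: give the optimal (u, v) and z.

Vertices and z = -3u - 4v:
  (148/77, 333/77) → z = -1776/77
  (-30/11, -135/22) → z = 360/11
  (103/26, 355/78) → z = -2347/78
  (86/51, -116/51) → z = 206/51

u = -30/11, v = -135/22, maximum z = 360/11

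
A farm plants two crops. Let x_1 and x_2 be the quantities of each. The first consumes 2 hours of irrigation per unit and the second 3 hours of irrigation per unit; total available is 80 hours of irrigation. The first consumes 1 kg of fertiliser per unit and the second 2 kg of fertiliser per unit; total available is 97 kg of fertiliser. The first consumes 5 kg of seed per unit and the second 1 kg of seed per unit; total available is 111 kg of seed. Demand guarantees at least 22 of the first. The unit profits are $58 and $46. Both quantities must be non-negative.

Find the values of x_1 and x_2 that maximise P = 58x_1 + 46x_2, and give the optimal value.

Corner points and P = 58x_1 + 46x_2:
  (111/5, 0) → P = 6438/5
  (22, 0) → P = 1276
  (22, 1) → P = 1322

The binding constraints are 5x_1 + x_2 = 111 and x_1 = 22.
Solving simultaneously gives x_1 = 22, x_2 = 1.

x_1 = 22, x_2 = 1, maximum P = 1322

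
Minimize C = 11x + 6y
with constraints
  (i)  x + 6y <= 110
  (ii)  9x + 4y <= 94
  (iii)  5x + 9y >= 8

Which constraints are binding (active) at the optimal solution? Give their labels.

Corner points and C = 11x + 6y:
  (62/25, 448/25) → C = 674/5
  (-314/7, 542/21) → C = -2370/7
  (814/61, -398/61) → C = 6566/61

The minimum is at (-314/7, 542/21). Substituting into each constraint, equality holds for (i) and (iii); the remaining constraints have slack.

(i) and (iii)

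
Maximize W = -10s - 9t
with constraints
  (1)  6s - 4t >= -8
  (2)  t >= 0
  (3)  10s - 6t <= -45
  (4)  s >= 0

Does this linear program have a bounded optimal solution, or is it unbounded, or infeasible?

The boundaries 6s - 4t = -8 and s = 0 meet at (0, 2), but that point violates 10s - 6t ≤ -45. Every candidate vertex is excluded by some other constraint, so the feasible region is empty.

infeasible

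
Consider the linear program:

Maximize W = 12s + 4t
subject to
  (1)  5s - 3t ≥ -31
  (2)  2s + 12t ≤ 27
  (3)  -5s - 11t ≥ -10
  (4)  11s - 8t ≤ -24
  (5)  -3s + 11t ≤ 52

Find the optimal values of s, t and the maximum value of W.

Corner points and W = 12s + 4t:
  (-311/70, 41/14) → W = -208/5
  (-176/7, -221/7) → W = -428
  (-8/7, 10/7) → W = -8

At the optimal vertex, -5s - 11t = -10 and 11s - 8t = -24.
Solving simultaneously gives s = -8/7, t = 10/7.

s = -8/7, t = 10/7, maximum W = -8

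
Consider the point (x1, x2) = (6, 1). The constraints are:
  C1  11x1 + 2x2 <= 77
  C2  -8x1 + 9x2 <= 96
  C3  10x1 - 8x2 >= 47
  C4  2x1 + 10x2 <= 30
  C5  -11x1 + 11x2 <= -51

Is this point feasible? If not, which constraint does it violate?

C1: 68 ≤ 77 ✓
C2: -39 ≤ 96 ✓
C3: 52 ≥ 47 ✓
C4: 22 ≤ 30 ✓
C5: -55 ≤ -51 ✓

feasible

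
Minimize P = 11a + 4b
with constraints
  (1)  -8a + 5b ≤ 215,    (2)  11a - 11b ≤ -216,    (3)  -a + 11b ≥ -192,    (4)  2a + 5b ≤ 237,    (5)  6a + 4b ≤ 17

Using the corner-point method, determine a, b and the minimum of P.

a = -1285/33, b = -637/33, minimum P = -5561/11

Extreme points and P = 11a + 4b:
  (-1285/33, -637/33) → P = -5561/11
  (-25/2, 23) → P = -91/2
  (-677/110, 1483/110) → P = -303/22

At the optimal vertex, -8a + 5b = 215 and 11a - 11b = -216.
Solving simultaneously gives a = -1285/33, b = -637/33.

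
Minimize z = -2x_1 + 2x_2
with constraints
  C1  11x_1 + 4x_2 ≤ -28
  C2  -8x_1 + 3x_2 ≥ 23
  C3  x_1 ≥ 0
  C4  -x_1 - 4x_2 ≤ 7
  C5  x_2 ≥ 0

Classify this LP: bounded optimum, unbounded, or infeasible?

The boundaries 11x_1 + 4x_2 = -28 and -8x_1 + 3x_2 = 23 meet at (-176/65, 29/65), but that point violates x_1 ≥ 0. Every candidate vertex is excluded by some other constraint, so the feasible region is empty.

infeasible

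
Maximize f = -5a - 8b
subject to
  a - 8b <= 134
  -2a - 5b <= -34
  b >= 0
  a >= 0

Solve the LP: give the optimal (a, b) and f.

Feasible corners and f = -5a - 8b:
  (134, 0) → f = -670
  (17, 0) → f = -85
  (0, 34/5) → f = -272/5
The feasible region is unbounded (it extends along (0, 1), (8, 1)), but f strictly decreases along every unbounded feasible direction, so there is no improving ray and the maximum is attained at a vertex.

a = 0, b = 34/5, maximum f = -272/5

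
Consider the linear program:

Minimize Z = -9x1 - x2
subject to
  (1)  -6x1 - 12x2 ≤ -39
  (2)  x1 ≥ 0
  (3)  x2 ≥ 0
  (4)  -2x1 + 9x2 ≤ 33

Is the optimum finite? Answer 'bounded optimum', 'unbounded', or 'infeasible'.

From the feasible point (0, 13/4), moving in the direction (9, 2) keeps every constraint satisfied while Z decreases without bound.

unbounded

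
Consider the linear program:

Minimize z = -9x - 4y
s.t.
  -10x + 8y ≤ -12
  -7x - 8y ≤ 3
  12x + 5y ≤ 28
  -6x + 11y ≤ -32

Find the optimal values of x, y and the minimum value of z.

x = 26/9, y = -4/3, minimum z = -62/3

Vertices and z = -9x - 4y:
  (239/61, -232/61) → z = -1223/61
  (223/125, -242/125) → z = -1039/125
  (26/9, -4/3) → z = -62/3

The optimum lies where 12x + 5y = 28 and -6x + 11y = -32.
Solving simultaneously gives x = 26/9, y = -4/3.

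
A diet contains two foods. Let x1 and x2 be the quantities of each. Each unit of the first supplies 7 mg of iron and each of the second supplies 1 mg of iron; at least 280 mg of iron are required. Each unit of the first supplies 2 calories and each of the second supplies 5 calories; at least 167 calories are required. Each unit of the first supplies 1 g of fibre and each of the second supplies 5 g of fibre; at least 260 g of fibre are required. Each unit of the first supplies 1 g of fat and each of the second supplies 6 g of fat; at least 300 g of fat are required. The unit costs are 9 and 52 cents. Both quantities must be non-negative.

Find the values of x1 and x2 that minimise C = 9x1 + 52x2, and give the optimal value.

x1 = 60, x2 = 40, minimum C = 2620

Extreme points and C = 9x1 + 52x2:
  (0, 280) → C = 14560
  (300, 0) → C = 2700
  (570/17, 770/17) → C = 45170/17
  (60, 40) → C = 2620
The feasible region is unbounded (it extends along (0, 1), (1, 0)), but C strictly increases along every unbounded feasible direction, so there is no improving ray and the minimum is attained at a vertex.

The optimum lies where x1 + 5x2 = 260 and x1 + 6x2 = 300.
Solving simultaneously gives x1 = 60, x2 = 40.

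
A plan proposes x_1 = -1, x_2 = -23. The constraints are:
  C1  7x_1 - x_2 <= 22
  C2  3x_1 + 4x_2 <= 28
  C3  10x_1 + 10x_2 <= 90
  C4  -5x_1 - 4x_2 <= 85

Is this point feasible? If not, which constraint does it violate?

not feasible — violates C4

Constraint C4: -5x_1 - 4x_2 = 97, which is not ≤ 85. All other constraints are satisfied.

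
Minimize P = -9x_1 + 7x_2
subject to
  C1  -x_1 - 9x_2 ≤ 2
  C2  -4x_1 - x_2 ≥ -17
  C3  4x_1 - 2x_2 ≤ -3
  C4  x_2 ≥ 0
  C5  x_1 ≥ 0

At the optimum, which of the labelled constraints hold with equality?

C3 and C5

Vertices and P = -9x_1 + 7x_2:
  (31/12, 20/3) → P = 281/12
  (0, 17) → P = 119
  (0, 3/2) → P = 21/2

The minimum is at (0, 3/2). Substituting into each constraint, equality holds for C3 and C5; the remaining constraints have slack.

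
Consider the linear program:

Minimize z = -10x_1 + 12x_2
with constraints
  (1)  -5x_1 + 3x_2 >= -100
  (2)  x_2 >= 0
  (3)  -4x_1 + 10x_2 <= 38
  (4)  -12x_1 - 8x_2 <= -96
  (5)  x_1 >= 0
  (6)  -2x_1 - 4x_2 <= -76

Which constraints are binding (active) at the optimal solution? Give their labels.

(1) and (6)

Extreme points and z = -10x_1 + 12x_2:
  (557/19, 295/19) → z = -2030/19
  (314/13, 90/13) → z = -2060/13
  (152/9, 95/9) → z = -380/9

The minimum is at (314/13, 90/13). Substituting into each constraint, equality holds for (1) and (6); the remaining constraints have slack.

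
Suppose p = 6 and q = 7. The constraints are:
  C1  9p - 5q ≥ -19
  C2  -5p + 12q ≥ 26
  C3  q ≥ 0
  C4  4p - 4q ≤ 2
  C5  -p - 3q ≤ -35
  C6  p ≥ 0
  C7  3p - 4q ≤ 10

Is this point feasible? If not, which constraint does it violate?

not feasible — violates C5

Constraint C5: -p - 3q = -27, which is not ≤ -35. All other constraints are satisfied.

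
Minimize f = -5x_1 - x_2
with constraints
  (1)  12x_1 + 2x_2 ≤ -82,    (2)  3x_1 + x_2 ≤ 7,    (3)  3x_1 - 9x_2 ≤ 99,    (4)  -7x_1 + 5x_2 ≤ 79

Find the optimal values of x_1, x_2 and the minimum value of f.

Extreme points and f = -5x_1 - x_2:
  (-90/19, -239/19) → f = 689/19
  (-284/37, 187/37) → f = 1233/37
  (-201/8, -155/8) → f = 145

x_1 = -284/37, x_2 = 187/37, minimum f = 1233/37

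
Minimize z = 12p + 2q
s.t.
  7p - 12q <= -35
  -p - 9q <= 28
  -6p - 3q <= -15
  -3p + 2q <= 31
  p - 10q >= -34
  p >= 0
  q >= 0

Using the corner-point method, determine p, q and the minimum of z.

p = 16/21, q = 73/21, minimum z = 338/21

Vertices and z = 12p + 2q:
  (25/31, 105/31) → z = 510/31
  (1, 7/2) → z = 19
  (16/21, 73/21) → z = 338/21

The optimum lies where -6p - 3q = -15 and p - 10q = -34.
Solving simultaneously gives p = 16/21, q = 73/21.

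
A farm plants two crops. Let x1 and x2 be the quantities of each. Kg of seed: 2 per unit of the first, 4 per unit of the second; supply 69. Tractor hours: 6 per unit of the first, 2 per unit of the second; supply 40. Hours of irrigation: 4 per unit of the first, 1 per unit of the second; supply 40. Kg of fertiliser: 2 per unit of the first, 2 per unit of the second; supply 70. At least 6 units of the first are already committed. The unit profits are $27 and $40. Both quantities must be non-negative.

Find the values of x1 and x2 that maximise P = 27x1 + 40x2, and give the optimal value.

x1 = 6, x2 = 2, maximum P = 242

Feasible corners and P = 27x1 + 40x2:
  (20/3, 0) → P = 180
  (6, 0) → P = 162
  (6, 2) → P = 242

At the optimal vertex, 6x1 + 2x2 = 40 and x1 = 6.
Solving simultaneously gives x1 = 6, x2 = 2.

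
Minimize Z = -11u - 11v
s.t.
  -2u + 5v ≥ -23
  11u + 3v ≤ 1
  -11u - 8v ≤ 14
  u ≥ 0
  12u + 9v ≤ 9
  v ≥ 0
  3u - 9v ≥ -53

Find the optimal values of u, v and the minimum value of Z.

u = 0, v = 1/3, minimum Z = -11/3

At the optimal vertex, 11u + 3v = 1 and u = 0.
Solving simultaneously gives u = 0, v = 1/3.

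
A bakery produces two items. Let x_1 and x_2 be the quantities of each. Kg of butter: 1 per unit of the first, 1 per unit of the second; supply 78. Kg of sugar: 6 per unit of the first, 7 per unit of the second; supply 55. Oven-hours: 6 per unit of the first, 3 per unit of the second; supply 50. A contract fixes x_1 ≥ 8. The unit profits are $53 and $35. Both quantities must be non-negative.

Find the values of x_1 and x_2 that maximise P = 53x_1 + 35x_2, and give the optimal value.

Extreme points and P = 53x_1 + 35x_2:
  (25/3, 0) → P = 1325/3
  (8, 0) → P = 424
  (8, 2/3) → P = 1342/3

The optimum lies where 6x_1 + 3x_2 = 50 and x_1 = 8.
Solving simultaneously gives x_1 = 8, x_2 = 2/3.

x_1 = 8, x_2 = 2/3, maximum P = 1342/3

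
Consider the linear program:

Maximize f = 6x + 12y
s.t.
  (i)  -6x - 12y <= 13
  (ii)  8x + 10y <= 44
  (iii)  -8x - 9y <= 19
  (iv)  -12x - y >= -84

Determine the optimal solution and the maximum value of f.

Corner points and f = 6x + 12y:
  (-37/14, 5/21) → f = -13
  (1021/138, -110/23) → f = -13
  (-293/4, 63) → f = 633/2
  (199/28, -9/7) → f = 381/14

The binding constraints are 8x + 10y = 44 and -8x - 9y = 19.
Solving simultaneously gives x = -293/4, y = 63.

x = -293/4, y = 63, maximum f = 633/2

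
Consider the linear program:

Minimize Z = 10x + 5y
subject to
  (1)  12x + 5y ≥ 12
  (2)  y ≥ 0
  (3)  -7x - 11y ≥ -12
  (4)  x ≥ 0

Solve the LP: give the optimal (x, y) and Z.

x = 1, y = 0, minimum Z = 10

Extreme points and Z = 10x + 5y:
  (1, 0) → Z = 10
  (72/97, 60/97) → Z = 1020/97
  (12/7, 0) → Z = 120/7

At the optimal vertex, 12x + 5y = 12 and y = 0.
Solving simultaneously gives x = 1, y = 0.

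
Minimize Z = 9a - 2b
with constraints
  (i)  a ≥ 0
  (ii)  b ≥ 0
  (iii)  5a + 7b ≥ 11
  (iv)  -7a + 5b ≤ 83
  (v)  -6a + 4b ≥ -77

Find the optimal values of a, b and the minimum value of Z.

a = 0, b = 83/5, minimum Z = -166/5

Vertices and Z = 9a - 2b:
  (0, 11/7) → Z = -22/7
  (0, 83/5) → Z = -166/5
  (11/5, 0) → Z = 99/5
  (77/6, 0) → Z = 231/2
  (717/2, 1037/2) → Z = 4379/2

At the optimal vertex, a = 0 and -7a + 5b = 83.
Solving simultaneously gives a = 0, b = 83/5.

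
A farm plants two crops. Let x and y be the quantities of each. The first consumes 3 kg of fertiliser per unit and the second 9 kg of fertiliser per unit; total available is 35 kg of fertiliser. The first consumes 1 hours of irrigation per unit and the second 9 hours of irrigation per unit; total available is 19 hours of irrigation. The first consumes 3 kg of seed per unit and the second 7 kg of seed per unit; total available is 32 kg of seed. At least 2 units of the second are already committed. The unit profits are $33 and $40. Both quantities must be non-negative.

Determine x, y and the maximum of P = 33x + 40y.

Corner points and P = 33x + 40y:
  (0, 19/9) → P = 760/9
  (0, 2) → P = 80
  (1, 2) → P = 113

The binding constraints are x + 9y = 19 and y = 2.
Solving simultaneously gives x = 1, y = 2.

x = 1, y = 2, maximum P = 113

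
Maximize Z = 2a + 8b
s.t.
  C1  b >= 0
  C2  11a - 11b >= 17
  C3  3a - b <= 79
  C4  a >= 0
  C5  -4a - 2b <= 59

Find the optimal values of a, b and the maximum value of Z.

a = 426/11, b = 409/11, maximum Z = 4124/11

Vertices and Z = 2a + 8b:
  (17/11, 0) → Z = 34/11
  (79/3, 0) → Z = 158/3
  (426/11, 409/11) → Z = 4124/11

The binding constraints are 11a - 11b = 17 and 3a - b = 79.
Solving simultaneously gives a = 426/11, b = 409/11.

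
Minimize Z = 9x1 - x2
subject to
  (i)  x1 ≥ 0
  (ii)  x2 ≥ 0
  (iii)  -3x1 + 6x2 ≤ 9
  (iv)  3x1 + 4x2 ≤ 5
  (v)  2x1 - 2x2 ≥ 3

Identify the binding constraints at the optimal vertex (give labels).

(ii) and (v)

Feasible corners and Z = 9x1 - x2:
  (5/3, 0) → Z = 15
  (3/2, 0) → Z = 27/2
  (11/7, 1/14) → Z = 197/14

The minimum is at (3/2, 0). Substituting into each constraint, equality holds for (ii) and (v); the remaining constraints have slack.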